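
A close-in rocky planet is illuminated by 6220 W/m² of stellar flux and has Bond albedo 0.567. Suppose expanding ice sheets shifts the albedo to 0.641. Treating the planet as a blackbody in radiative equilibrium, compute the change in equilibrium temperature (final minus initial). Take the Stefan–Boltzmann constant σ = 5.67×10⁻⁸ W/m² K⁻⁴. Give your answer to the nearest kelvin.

-15 K

Initial: T₁ = [S(1−0.567)/(4σ)]^(1/4) = 330.1 K.
With α = 0.641, T₂ = 315.0 K.
Change: 315.0 − 330.1 = -15.11 K.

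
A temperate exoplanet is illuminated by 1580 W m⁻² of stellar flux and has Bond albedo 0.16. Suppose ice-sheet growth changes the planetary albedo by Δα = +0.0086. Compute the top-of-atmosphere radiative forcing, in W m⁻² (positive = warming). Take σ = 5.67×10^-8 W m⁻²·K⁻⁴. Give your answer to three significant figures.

-3.40 W m⁻²

ΔF = −(S/4)Δα = −(1580/4)×(+0.0086) = -3.397 W m⁻².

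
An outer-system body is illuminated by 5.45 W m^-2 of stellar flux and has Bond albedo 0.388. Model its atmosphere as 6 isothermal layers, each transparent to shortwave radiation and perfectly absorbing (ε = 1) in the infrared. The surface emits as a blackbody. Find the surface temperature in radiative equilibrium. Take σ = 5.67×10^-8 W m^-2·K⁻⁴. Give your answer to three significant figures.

101 K

Top-of-atmosphere balance: σT_e⁴ = S(1−α)/4 = 0.8338 W m^-2 → T_e = 61.93 K.
For an N-layer opaque stack, T_s⁴ = (N+1)T_e⁴, hence T_s = (7)^(1/4)×61.93 K = 100.7 K.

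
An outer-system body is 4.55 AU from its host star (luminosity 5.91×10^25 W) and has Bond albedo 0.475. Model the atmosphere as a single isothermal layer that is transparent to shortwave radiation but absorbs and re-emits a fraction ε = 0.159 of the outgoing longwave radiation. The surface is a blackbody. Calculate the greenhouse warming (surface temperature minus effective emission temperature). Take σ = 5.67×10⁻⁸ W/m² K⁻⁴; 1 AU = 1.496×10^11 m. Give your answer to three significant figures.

d = 4.55 × 1.496×10^11 m = 6.807×10^11 m.
Spreading L over a sphere of radius d: S = 5.91×10^25/(4π·6.81×10^11²) = 10.15 W/m².
Effective emission temperature (TOA balance): σT_e⁴ = S(1−α)/4 = 1.332 W/m² → T_e = 69.62 K.
The surface balance (absorbed SW + ε·downward IR = σT_s⁴) with T_a⁴ = T_s⁴/2 reduces to T_s = T_e·[2/(2−ε)]^¼ = 71.08 K.
The atmosphere warms the surface by 1.457 K.

1.46 K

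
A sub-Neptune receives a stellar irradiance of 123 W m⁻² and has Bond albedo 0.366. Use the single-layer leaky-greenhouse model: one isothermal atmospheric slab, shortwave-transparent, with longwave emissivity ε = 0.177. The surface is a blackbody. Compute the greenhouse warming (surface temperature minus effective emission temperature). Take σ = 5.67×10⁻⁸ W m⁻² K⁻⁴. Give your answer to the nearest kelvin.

At the top of the atmosphere, σT_e⁴ = S(1−α)/4 = 19.50 W m⁻², giving T_e = 136.2 K.
Surface balance with a leaky layer gives σT_s⁴ = σT_e⁴·2/(2−ε), so T_s = T_e·[2/(2−0.177)]^(1/4) = 139.4 K.
T_s − T_e = 139.4 − 136.2 = 3.191 K.

3 K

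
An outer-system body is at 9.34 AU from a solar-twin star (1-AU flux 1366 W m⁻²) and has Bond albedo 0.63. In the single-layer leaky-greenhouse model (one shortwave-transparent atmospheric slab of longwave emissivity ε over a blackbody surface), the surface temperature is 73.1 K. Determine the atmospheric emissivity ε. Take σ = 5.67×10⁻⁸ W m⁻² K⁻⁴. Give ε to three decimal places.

0.211

By the inverse-square law, S = 1366/9.34² = 15.66 W m⁻².
First, T_e = [15.66·(1−0.63)/(4σ)]^(1/4) = 71.09 K.
T_s⁴ = T_e⁴·2/(2−ε) → ε = 2 − 2(T_e/T_s)⁴ = 2 − 2·(71.09/73.1)⁴ = 0.2107.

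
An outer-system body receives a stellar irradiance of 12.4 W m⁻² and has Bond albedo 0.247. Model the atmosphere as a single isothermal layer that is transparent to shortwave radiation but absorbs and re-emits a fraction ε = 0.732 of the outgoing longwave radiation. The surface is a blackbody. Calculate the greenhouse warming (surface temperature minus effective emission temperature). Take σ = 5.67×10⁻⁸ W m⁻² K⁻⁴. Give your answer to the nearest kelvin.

At the top of the atmosphere, σT_e⁴ = S(1−α)/4 = 2.334 W m⁻², giving T_e = 80.10 K.
Surface balance with a leaky layer gives σT_s⁴ = σT_e⁴·2/(2−ε), so T_s = T_e·[2/(2−0.732)]^(1/4) = 89.77 K.
T_s − T_e = 89.77 − 80.10 = 9.666 K.

10 K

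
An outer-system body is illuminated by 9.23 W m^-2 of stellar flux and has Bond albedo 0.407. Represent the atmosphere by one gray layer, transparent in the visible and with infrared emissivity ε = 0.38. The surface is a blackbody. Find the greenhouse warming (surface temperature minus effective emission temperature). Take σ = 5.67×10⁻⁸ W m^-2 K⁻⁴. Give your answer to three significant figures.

At the top of the atmosphere, σT_e⁴ = S(1−α)/4 = 1.368 W m^-2, giving T_e = 70.09 K.
Surface balance with a leaky layer gives σT_s⁴ = σT_e⁴·2/(2−ε), so T_s = T_e·[2/(2−0.38)]^(1/4) = 73.88 K.
The atmosphere warms the surface by 3.791 K.

3.79 kelvin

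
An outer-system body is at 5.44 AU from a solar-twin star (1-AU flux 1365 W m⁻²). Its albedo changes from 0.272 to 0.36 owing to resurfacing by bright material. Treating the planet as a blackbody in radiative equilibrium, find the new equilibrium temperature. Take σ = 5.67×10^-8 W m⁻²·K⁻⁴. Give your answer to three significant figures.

107 kelvin

By the inverse-square law, S = 1365/5.44² = 46.12 W m⁻².
With the new albedo, S(1−α₂)/4 = 7.380 W m⁻², so T₂ = 106.8 K.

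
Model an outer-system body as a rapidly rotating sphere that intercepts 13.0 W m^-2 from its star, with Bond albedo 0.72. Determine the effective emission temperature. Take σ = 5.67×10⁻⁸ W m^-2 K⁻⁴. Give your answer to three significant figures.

63.3 K

The planet absorbs (1−α)S over its disc πR² and re-emits over 4πR², so the mean absorbed flux is (1−0.72)·13.00/4 = 0.9100 W m^-2.
Set σT⁴ = 0.9100 → T = (0.9100/σ)^(1/4) = 63.29 K.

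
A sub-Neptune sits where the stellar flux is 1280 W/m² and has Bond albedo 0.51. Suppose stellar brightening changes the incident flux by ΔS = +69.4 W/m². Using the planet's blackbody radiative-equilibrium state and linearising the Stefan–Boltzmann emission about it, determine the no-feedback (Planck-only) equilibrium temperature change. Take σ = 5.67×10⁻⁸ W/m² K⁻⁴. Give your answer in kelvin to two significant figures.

3.1 K

Unperturbed T_e = [1280·(1−0.51)/(4σ)]^¼ = 229.3 K.
ΔF = Δ[S(1−α)]/4 = (1−0.51)·+69.4/4 = 8.502 W/m².
Linearising σT⁴ gives d(σT⁴)/dT = 4σT_e³ = 2.735 W/m² per K.
Hence the no-feedback warming is ΔF/(4σT_e³) = 3.11 K.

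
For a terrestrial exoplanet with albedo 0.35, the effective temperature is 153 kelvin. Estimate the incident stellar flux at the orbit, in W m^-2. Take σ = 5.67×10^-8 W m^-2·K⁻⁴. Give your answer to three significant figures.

Invert the energy balance for S: S = 4σT⁴/(1−α).
The emitted flux is σT⁴ = 31.07 W m^-2.
S = 4·31.07/0.65 = 191.2 W m^-2.

191 W m^-2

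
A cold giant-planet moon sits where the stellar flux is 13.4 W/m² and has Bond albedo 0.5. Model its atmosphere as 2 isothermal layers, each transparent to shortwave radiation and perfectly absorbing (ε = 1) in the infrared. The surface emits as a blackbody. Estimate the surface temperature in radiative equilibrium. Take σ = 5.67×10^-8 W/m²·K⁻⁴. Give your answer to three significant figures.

OLR = S(1−α)/4 = 1.675 W/m²; the top layer radiates at T_e = 73.72 K.
Layer-by-layer balance gives σT_s⁴ = (N+1)σT_e⁴, so T_s = 3^¼·73.72 = 97.03 K.

97.0 K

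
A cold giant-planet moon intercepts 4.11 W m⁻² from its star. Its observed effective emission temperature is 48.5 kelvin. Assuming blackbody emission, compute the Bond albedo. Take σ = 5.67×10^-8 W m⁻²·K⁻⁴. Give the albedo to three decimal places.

Rearranging the radiative balance, α = 1 − 4σT⁴/S.
σT⁴ = 0.3137 W m⁻², so 4σT⁴ = 1.255 W m⁻².
1−α = 1.255/4.110 = 0.3053, so α = 0.6947.

0.695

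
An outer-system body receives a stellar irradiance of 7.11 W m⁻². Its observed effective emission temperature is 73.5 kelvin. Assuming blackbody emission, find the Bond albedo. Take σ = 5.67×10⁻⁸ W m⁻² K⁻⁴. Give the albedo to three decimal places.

Rearranging the radiative balance, α = 1 − 4σT⁴/S.
4σT⁴ = 4·5.67×10⁻⁸·(73.5)⁴ = 6.619 W m⁻².
Hence α = 1 − 6.619/7.110 = 0.0691.

0.069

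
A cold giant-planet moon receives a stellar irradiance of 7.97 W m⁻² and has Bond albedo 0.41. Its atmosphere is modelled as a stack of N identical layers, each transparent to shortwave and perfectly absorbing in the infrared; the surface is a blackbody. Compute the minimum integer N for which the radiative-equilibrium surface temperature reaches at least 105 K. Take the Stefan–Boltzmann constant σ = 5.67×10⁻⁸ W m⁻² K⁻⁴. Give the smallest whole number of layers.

OLR = S(1−α)/4 = 1.176 W m⁻²; the top layer radiates at T_e = 67.48 K.
Need (N+1)T_e⁴ ≥ T_s⁴, i.e. N+1 ≥ (105/67.48)⁴ = 5.863.
So N ≥ 4.863; the smallest integer is N = 5.

5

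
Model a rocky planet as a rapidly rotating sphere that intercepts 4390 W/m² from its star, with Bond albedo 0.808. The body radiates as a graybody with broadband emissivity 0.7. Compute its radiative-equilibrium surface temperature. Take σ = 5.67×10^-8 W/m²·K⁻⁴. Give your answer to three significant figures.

The planet absorbs (1−α)S over its disc πR² and re-emits over 4πR², so the mean absorbed flux is (1−0.808)·4390/4 = 210.7 W/m².
Radiative balance εσT⁴ = 210.7 gives T = [210.7/(0.7·σ)]^(1/4) = 269.9 K.

270 K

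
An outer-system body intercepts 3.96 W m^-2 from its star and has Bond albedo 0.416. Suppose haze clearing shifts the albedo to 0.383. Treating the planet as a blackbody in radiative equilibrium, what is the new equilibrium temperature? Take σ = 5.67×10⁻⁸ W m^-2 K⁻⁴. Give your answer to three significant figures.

With the new albedo, S(1−α₂)/4 = 0.6108 W m^-2, so T₂ = 57.29 K.

57.3 K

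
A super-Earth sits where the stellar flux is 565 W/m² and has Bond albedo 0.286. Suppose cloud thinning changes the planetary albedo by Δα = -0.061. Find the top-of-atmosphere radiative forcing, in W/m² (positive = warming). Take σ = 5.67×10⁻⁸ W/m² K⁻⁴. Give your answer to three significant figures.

8.62 W/m²

TOA radiative forcing: ΔF = −S·Δα/4 = −565.0·(-0.061)/4 = 8.616 W/m².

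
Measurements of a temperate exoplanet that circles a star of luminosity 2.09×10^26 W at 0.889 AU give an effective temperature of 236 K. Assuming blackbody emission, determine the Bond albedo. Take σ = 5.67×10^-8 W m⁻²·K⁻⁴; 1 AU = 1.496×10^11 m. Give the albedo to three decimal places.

Orbital distance: d = 0.889 AU = 1.330×10^11 m.
S = L/(4πd²) = 940.3 W m⁻².
Energy balance: S(1−α)/4 = σT⁴, so 1−α = 4σT⁴/S.
4σT⁴ = 4·5.67×10⁻⁸·(236)⁴ = 703.5 W m⁻².
1−α = 703.5/940.3 = 0.7482, so α = 0.2518.

0.252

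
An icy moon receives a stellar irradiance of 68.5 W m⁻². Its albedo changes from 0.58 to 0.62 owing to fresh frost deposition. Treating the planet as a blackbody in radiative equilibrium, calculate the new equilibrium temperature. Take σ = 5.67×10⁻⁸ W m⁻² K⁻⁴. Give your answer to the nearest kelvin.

104 K

T₂ = [S(1−α₂)/(4σ)]^(1/4) = [68.50·0.38/(4σ)]^(1/4) = 103.5 K.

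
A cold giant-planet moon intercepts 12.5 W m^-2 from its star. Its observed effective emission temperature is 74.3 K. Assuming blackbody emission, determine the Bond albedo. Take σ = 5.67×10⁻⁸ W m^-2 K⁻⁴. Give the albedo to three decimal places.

0.447

From σT⁴ = S(1−α)/4 we invert for α: 1−α = 4σT⁴/S.
4σT⁴ = 4·5.67×10⁻⁸·(74.3)⁴ = 6.912 W m^-2.
Hence α = 1 − 6.912/12.50 = 0.4470.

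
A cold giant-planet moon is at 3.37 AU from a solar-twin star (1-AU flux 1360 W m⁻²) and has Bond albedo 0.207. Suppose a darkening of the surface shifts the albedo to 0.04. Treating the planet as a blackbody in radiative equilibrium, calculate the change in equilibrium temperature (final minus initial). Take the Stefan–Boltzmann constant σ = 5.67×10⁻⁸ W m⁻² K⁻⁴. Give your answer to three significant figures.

Irradiance scales as 1/d², so S = 1360 W m⁻² × (1/3.37)² = 119.8 W m⁻².
Before: T₁ = [119.8·0.793/(4σ)]^(1/4) = 143.0 K.
With α = 0.04, T₂ = 150.0 K.
Change: 150.0 − 143.0 = 7.000 K.

7.00 K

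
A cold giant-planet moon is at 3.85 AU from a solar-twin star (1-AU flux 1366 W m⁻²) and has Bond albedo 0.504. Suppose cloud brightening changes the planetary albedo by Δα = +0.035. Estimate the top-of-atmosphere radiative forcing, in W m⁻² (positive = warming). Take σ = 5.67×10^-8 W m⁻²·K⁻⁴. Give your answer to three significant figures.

Flux at the orbit: S = 1366/(3.85)² = 92.16 W m⁻².
ΔF = −(S/4)Δα = −(92.16/4)×(+0.035) = -0.8064 W m⁻².

-0.806 W m⁻²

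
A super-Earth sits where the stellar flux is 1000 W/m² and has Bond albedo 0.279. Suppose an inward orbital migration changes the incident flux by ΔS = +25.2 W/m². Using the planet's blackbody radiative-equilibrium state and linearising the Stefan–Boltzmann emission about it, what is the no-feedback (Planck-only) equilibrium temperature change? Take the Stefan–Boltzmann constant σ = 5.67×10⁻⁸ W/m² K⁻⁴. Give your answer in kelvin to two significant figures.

1.5 K

Unperturbed T_e = [1000·(1−0.279)/(4σ)]^¼ = 237.5 K.
Only a fraction (1−α) is absorbed and it's spread over 4πR², so ΔF = (1−α)ΔS/4 = 4.542 W/m².
The Planck feedback parameter is 4σT_e³ = 3.036 W/m²/K.
So ΔT₀ = 4.542/3.036 = 1.50 K.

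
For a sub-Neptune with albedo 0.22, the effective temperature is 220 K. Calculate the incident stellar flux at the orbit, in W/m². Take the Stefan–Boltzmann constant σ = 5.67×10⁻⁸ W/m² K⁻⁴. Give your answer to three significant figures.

681 W/m²

From S(1−α)/4 = σT⁴: S = 4σT⁴/(1−α).
σT⁴ = 5.67×10⁻⁸·(220)⁴ = 132.8 W/m².
So S = 4×132.8/(1−0.22) = 681.1 W/m².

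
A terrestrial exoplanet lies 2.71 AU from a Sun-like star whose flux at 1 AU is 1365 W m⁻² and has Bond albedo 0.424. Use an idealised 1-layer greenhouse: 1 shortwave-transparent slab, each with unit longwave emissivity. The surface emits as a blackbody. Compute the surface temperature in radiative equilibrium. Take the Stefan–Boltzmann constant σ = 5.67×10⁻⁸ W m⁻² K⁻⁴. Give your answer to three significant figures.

175 K

By the inverse-square law, S = 1365/2.71² = 185.9 W m⁻².
Top-of-atmosphere balance: σT_e⁴ = S(1−α)/4 = 26.76 W m⁻² → T_e = 147.4 K.
For an N-layer opaque stack, T_s⁴ = (N+1)T_e⁴, hence T_s = (2)^(1/4)×147.4 K = 175.3 K.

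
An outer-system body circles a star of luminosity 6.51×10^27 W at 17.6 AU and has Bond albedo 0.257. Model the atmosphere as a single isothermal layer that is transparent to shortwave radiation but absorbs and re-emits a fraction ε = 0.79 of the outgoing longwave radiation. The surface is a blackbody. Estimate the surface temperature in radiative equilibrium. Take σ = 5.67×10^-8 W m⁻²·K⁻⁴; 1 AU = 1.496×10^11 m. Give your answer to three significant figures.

d = 17.6 × 1.496×10^11 m = 2.633×10^12 m.
Flux at the orbit: S = L/(4πd²) = 6.51×10^27/(4π·(2.63×10^12)²) = 74.73 W m⁻².
At the top of the atmosphere, σT_e⁴ = S(1−α)/4 = 13.88 W m⁻², giving T_e = 125.1 K.
The surface balance (absorbed SW + ε·downward IR = σT_s⁴) with T_a⁴ = T_s⁴/2 reduces to T_s = T_e·[2/(2−ε)]^¼ = 141.8 K.

142 K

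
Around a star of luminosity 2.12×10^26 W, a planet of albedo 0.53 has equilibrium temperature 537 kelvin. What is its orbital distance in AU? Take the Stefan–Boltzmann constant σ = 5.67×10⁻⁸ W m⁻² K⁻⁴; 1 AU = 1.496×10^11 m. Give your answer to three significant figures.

0.137 AU

Energy balance gives S = 4σT⁴/(1−α) = 40130 W m⁻².
S = L/(4πd²) → d = √(L/4πS) = √(2.12×10^26/(4π·40130)) = 2.050×10^10 m = 0.1371 AU.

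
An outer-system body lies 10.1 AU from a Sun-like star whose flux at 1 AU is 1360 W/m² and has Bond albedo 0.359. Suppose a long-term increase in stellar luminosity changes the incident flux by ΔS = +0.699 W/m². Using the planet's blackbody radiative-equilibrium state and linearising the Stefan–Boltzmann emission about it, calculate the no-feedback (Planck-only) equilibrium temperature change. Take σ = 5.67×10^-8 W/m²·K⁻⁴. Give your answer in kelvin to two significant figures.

1.0 K

Flux at the orbit: S = 1360/(10.1)² = 13.33 W/m².
Unperturbed T_e = [13.33·(1−0.359)/(4σ)]^¼ = 78.35 K.
ΔF = Δ[S(1−α)]/4 = (1−0.359)·+0.699/4 = 0.1120 W/m².
The Planck feedback parameter is 4σT_e³ = 0.1091 W/m²/K.
Hence the no-feedback warming is ΔF/(4σT_e³) = 1.03 K.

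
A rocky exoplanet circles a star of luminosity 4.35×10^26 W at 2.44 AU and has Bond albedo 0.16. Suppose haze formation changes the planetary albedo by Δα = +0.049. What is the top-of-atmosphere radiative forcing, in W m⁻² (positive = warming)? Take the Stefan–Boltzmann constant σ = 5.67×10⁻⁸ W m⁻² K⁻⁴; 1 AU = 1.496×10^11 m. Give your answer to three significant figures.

-3.18 W m⁻²

Orbital distance: d = 2.44 AU = 3.650×10^11 m.
Flux at the orbit: S = L/(4πd²) = 4.35×10^26/(4π·(3.65×10^11)²) = 259.8 W m⁻².
ΔF = −(S/4)Δα = −(259.8/4)×(+0.049) = -3.183 W m⁻².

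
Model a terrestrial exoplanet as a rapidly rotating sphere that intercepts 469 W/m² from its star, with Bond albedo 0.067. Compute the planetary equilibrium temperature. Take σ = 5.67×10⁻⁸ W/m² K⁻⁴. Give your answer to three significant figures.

210 kelvin

The planet absorbs (1−α)S over its disc πR² and re-emits over 4πR², so the mean absorbed flux is (1−0.067)·469.0/4 = 109.4 W/m².
In equilibrium σT⁴ equals this, so T = 209.6 K.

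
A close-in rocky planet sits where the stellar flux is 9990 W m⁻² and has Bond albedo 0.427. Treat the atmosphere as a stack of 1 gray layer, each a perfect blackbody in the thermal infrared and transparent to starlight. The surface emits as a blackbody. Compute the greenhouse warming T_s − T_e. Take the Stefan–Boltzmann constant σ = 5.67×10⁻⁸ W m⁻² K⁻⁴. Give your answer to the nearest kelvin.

Top-of-atmosphere balance: σT_e⁴ = S(1−α)/4 = 1431 W m⁻² → T_e = 398.6 K.
T_s = (N+1)^(1/4)·T_e = 474.0 K.
Warming: T_s − T_e = 75.41 K.

75 K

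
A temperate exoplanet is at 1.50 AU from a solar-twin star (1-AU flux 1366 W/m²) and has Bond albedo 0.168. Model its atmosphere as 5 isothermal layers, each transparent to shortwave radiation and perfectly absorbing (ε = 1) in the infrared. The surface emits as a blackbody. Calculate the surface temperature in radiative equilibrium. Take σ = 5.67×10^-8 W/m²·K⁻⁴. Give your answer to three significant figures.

Flux at the orbit: S = 1366/(1.50)² = 607.1 W/m².
Top-of-atmosphere balance: σT_e⁴ = S(1−α)/4 = 126.3 W/m² → T_e = 217.2 K.
Layer-by-layer balance gives σT_s⁴ = (N+1)σT_e⁴, so T_s = 6^¼·217.2 = 340.0 K.

340 K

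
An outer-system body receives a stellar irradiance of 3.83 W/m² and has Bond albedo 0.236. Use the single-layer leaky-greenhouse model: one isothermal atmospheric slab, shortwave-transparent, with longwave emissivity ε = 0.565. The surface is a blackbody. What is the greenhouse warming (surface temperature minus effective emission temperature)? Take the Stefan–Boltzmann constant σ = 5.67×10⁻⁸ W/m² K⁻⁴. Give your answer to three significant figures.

5.19 K

Effective emission temperature (TOA balance): σT_e⁴ = S(1−α)/4 = 0.7315 W/m² → T_e = 59.93 K.
The surface balance (absorbed SW + ε·downward IR = σT_s⁴) with T_a⁴ = T_s⁴/2 reduces to T_s = T_e·[2/(2−ε)]^¼ = 65.12 K.
The atmosphere warms the surface by 5.186 K.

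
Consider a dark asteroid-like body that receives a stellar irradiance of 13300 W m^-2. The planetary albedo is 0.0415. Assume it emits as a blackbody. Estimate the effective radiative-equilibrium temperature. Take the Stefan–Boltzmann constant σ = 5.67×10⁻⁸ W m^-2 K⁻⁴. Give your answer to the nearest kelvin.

487 K

The planet absorbs (1−α)S over its disc πR² and re-emits over 4πR², so the mean absorbed flux is (1−0.0415)·13300/4 = 3187 W m^-2.
In equilibrium σT⁴ equals this, so T = 486.9 K.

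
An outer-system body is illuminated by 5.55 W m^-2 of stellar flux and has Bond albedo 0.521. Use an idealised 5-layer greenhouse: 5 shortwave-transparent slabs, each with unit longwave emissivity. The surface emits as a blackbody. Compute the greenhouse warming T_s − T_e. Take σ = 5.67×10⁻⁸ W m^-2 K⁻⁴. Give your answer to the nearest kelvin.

33 K

OLR = S(1−α)/4 = 0.6646 W m^-2; the top layer radiates at T_e = 58.51 K.
Surface: T_s = (6)^¼·T_e = 91.58 K.
So the greenhouse effect raises the surface by 91.58 − 58.51 = 33.06 K.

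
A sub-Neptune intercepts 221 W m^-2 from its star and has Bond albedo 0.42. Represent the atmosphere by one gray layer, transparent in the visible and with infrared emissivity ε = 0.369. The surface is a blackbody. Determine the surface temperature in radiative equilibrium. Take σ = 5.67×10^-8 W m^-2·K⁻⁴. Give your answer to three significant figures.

Effective emission temperature (TOA balance): σT_e⁴ = S(1−α)/4 = 32.05 W m^-2 → T_e = 154.2 K.
For a single slab of emissivity ε, T_s⁴ = 2T_e⁴/(2−ε); thus T_s = 154.2·(1.226)^(1/4) = 162.3 K.

162 kelvin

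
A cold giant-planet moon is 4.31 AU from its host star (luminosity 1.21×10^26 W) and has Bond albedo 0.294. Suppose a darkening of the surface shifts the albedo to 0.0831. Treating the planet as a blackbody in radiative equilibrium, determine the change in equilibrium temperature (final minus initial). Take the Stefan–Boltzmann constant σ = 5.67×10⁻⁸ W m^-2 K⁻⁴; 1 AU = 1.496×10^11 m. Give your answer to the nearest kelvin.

d = 4.31 × 1.496×10^11 m = 6.448×10^11 m.
S = L/(4πd²) = 23.16 W m^-2.
Before: T₁ = [23.16·0.706/(4σ)]^(1/4) = 92.15 K.
Final:   T₂ = [S(1−0.0831)/(4σ)]^(1/4) = 98.37 K.
ΔT = T₂ − T₁ = 6.222 K.

6 kelvin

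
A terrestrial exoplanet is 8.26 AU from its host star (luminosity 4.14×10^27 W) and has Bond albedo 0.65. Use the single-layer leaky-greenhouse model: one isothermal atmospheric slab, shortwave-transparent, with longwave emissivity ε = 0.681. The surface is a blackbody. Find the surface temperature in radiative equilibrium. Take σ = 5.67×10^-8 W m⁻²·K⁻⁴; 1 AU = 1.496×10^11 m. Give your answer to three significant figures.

Orbital distance: d = 8.26 AU = 1.236×10^12 m.
S = L/(4πd²) = 215.8 W m⁻².
The planet radiates to space at T_e = [S(1−α)/(4σ)]^(1/4) = 135.1 K.
Surface balance with a leaky layer gives σT_s⁴ = σT_e⁴·2/(2−ε), so T_s = T_e·[2/(2−0.681)]^(1/4) = 149.9 K.

150 K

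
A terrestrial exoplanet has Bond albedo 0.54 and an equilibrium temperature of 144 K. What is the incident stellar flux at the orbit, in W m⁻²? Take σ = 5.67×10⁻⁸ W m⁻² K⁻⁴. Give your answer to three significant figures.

212 W m⁻²

From S(1−α)/4 = σT⁴: S = 4σT⁴/(1−α).
The emitted flux is σT⁴ = 24.38 W m⁻².
So S = 4×24.38/(1−0.54) = 212.0 W m⁻².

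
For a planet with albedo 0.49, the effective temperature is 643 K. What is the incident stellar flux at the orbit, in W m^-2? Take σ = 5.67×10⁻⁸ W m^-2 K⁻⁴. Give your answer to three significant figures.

Invert the energy balance for S: S = 4σT⁴/(1−α).
σT⁴ = 5.67×10⁻⁸·(643)⁴ = 9692 W m^-2.
S = 4·9692/0.51 = 76020 W m^-2.

76000 W m^-2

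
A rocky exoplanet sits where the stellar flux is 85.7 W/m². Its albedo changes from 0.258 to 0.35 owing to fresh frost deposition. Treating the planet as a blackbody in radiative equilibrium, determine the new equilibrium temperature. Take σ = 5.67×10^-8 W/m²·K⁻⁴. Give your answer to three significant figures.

With the new albedo, S(1−α₂)/4 = 13.93 W/m², so T₂ = 125.2 K.

125 K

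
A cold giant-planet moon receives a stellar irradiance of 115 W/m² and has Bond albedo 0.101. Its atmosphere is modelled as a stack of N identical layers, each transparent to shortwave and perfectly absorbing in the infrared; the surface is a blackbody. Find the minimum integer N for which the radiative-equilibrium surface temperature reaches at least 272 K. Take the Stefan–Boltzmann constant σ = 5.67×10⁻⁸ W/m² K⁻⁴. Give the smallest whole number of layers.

12

The effective emission temperature is T_e = [S(1−α)/(4σ)]^¼ = 146.1 K.
T_s = (N+1)^(1/4)·T_e ≥ 272 K requires N+1 ≥ (T_s/T_e)⁴ = (272/146.1)⁴ = 12.008.
The minimum whole number is N = 12.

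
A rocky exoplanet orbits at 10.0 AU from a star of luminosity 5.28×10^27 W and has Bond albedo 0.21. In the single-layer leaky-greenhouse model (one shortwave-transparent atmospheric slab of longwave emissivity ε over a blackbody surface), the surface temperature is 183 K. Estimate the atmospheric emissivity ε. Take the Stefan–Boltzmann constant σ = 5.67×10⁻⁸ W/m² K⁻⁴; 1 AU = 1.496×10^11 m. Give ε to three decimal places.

0.834

Orbital distance: d = 10.0 AU = 1.496×10^12 m.
Spreading L over a sphere of radius d: S = 5.28×10^27/(4π·1.50×10^12²) = 187.7 W/m².
First, T_e = [187.7·(1−0.21)/(4σ)]^(1/4) = 159.9 K.
T_s⁴ = T_e⁴·2/(2−ε) → ε = 2 − 2(T_e/T_s)⁴ = 2 − 2·(159.9/183)⁴ = 0.8338.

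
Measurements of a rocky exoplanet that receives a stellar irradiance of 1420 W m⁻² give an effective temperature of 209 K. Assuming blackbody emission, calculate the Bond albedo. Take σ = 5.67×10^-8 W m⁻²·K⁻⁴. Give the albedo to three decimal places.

Energy balance: S(1−α)/4 = σT⁴, so 1−α = 4σT⁴/S.
4σT⁴ = 4·5.67×10⁻⁸·(209)⁴ = 432.7 W m⁻².
1−α = 432.7/1420 = 0.3047, so α = 0.6953.

0.695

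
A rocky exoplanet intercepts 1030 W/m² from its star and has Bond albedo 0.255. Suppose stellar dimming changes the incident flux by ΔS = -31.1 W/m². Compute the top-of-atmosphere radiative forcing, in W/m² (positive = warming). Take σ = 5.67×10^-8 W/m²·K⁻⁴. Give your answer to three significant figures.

-5.79 W/m²

Only a fraction (1−α) is absorbed and it's spread over 4πR², so ΔF = (1−α)ΔS/4 = -5.792 W/m².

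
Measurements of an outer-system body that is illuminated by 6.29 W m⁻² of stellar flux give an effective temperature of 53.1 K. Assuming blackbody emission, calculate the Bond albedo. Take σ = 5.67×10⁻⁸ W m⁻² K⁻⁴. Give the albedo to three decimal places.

Energy balance: S(1−α)/4 = σT⁴, so 1−α = 4σT⁴/S.
4σT⁴ = 4·5.67×10⁻⁸·(53.1)⁴ = 1.803 W m⁻².
1−α = 1.803/6.290 = 0.2867, so α = 0.7133.

0.713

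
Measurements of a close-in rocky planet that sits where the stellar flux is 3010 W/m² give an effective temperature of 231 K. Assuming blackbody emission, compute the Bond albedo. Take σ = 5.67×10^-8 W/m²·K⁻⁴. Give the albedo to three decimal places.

Energy balance: S(1−α)/4 = σT⁴, so 1−α = 4σT⁴/S.
4σT⁴ = 4·5.67×10⁻⁸·(231)⁴ = 645.8 W/m².
Hence α = 1 − 645.8/3010 = 0.7855.

0.785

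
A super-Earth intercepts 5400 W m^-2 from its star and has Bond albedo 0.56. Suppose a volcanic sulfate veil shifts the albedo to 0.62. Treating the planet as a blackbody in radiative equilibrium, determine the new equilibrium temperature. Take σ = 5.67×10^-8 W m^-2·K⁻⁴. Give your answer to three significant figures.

With the new albedo, S(1−α₂)/4 = 513.0 W m^-2, so T₂ = 308.4 K.

308 K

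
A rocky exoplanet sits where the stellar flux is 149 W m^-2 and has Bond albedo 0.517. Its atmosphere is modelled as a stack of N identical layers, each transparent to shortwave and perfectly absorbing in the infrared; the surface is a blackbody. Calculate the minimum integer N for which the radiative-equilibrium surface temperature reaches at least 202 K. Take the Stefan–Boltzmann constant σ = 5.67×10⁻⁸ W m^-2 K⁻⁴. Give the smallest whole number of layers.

5

The effective emission temperature is T_e = [S(1−α)/(4σ)]^¼ = 133.5 K.
Since T_s⁴ = (N+1)T_e⁴, we need N ≥ (T_s/T_e)⁴ − 1 = 4.247.
So N ≥ 4.247; the smallest integer is N = 5.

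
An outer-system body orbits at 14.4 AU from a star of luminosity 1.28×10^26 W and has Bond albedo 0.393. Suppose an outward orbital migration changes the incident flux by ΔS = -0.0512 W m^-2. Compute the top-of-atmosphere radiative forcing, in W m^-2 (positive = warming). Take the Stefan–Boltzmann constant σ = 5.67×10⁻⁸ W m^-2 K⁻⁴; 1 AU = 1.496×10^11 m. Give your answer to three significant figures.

Orbital distance: d = 14.4 AU = 2.154×10^12 m.
Spreading L over a sphere of radius d: S = 1.28×10^26/(4π·2.15×10^12²) = 2.195 W m^-2.
Only a fraction (1−α) is absorbed and it's spread over 4πR², so ΔF = (1−α)ΔS/4 = -0.007770 W m^-2.

-0.00777 W m^-2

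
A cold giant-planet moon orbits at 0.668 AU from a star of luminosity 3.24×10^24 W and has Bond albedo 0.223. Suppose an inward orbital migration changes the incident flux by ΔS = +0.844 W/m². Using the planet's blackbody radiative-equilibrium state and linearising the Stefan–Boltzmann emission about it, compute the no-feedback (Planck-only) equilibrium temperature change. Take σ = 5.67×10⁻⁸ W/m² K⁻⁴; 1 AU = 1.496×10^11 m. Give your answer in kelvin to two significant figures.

d = 0.668 × 1.496×10^11 m = 9.993×10^10 m.
Spreading L over a sphere of radius d: S = 3.24×10^24/(4π·9.99×10^10²) = 25.82 W/m².
Unperturbed T_e = [25.82·(1−0.223)/(4σ)]^¼ = 96.98 K.
TOA radiative forcing: ΔF = (1−α)ΔS/4 = 0.777·(+0.844)/4 = 0.1639 W/m².
Planck response: λ_P = 4σT_e³ = 4·5.67×10⁻⁸·(96.98)³ = 0.2069 W/m²/K.
Hence the no-feedback warming is ΔF/(4σT_e³) = 0.793 K.

0.79 K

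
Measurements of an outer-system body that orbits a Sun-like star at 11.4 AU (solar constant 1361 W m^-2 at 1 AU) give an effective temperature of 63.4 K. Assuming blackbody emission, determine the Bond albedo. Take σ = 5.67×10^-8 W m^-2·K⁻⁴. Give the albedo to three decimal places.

0.650

Irradiance scales as 1/d², so S = 1361 W m^-2 × (1/11.4)² = 10.47 W m^-2.
Energy balance: S(1−α)/4 = σT⁴, so 1−α = 4σT⁴/S.
σT⁴ = 0.9161 W m^-2, so 4σT⁴ = 3.664 W m^-2.
1−α = 3.664/10.47 = 0.3499, so α = 0.6501.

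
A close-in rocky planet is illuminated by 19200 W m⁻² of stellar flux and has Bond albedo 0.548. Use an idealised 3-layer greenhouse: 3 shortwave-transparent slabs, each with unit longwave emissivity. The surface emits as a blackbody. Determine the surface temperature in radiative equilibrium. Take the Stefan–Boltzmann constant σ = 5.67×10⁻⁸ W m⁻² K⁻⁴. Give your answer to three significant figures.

The effective emission temperature is T_e = [S(1−α)/(4σ)]^¼ = 442.3 K.
Layer-by-layer balance gives σT_s⁴ = (N+1)σT_e⁴, so T_s = 4^¼·442.3 = 625.5 K.

625 kelvin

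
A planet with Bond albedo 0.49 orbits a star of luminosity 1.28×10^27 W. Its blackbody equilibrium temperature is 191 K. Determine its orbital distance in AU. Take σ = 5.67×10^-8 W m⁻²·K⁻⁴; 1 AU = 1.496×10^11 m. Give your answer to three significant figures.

The flux needed for this T is 4σT⁴/(1−0.49) = 591.8 W m⁻².
From L = 4πd²S, d = √(1.28×10^27/(4π·591.8)) = 4.149×10^11 m = 2.773 AU.

2.77 AU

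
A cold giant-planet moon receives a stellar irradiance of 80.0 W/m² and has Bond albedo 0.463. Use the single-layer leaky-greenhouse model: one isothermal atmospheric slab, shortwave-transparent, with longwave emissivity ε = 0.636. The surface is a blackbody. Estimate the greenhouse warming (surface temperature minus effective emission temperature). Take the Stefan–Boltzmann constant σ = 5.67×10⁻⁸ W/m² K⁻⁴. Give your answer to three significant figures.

11.8 kelvin

The planet radiates to space at T_e = [S(1−α)/(4σ)]^(1/4) = 117.3 K.
For a single slab of emissivity ε, T_s⁴ = 2T_e⁴/(2−ε); thus T_s = 117.3·(1.466)^(1/4) = 129.1 K.
Greenhouse warming: T_s − T_e = 11.78 K.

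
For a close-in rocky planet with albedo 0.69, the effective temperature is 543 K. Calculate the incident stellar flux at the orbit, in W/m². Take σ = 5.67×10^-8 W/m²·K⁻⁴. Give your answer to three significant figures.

63600 W/m²

Invert the energy balance for S: S = 4σT⁴/(1−α).
The emitted flux is σT⁴ = 4929 W/m².
So S = 4×4929/(1−0.69) = 63600 W/m².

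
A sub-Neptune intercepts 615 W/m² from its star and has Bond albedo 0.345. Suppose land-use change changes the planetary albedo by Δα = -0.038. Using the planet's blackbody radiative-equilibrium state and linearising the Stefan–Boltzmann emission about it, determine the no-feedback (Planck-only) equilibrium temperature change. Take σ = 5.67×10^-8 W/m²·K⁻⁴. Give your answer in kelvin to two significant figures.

3.0 K

The baseline emission temperature is T_e = 205.3 K.
TOA radiative forcing: ΔF = −S·Δα/4 = −615.0·(-0.038)/4 = 5.843 W/m².
The Planck feedback parameter is 4σT_e³ = 1.962 W/m²/K.
Hence the no-feedback warming is ΔF/(4σT_e³) = 2.98 K.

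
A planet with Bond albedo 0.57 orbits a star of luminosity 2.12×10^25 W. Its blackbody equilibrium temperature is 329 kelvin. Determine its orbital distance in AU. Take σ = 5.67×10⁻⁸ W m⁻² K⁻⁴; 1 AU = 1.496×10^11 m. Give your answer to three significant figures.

0.110 AU

The flux needed for this T is 4σT⁴/(1−0.57) = 6180 W m⁻².
From L = 4πd²S, d = √(2.12×10^25/(4π·6180)) = 1.652×10^10 m = 0.1104 AU.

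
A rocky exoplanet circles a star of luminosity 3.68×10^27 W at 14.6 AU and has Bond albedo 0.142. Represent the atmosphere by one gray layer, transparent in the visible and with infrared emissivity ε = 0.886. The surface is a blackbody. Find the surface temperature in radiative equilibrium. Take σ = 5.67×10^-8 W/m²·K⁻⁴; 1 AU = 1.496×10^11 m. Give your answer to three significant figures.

143 K

Orbital distance: d = 14.6 AU = 2.184×10^12 m.
Flux at the orbit: S = L/(4πd²) = 3.68×10^27/(4π·(2.18×10^12)²) = 61.39 W/m².
The planet radiates to space at T_e = [S(1−α)/(4σ)]^(1/4) = 123.4 K.
Surface balance with a leaky layer gives σT_s⁴ = σT_e⁴·2/(2−ε), so T_s = T_e·[2/(2−0.886)]^(1/4) = 142.9 K.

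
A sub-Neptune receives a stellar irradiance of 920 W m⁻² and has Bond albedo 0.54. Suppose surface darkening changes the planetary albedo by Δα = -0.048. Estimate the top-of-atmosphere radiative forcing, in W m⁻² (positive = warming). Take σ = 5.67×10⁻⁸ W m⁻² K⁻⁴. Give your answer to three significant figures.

ΔF = −(S/4)Δα = −(920.0/4)×(-0.048) = 11.04 W m⁻².

11.0 W m⁻²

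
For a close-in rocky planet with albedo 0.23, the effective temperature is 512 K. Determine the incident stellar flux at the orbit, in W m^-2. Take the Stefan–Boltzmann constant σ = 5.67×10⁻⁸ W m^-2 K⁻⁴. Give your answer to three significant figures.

From S(1−α)/4 = σT⁴: S = 4σT⁴/(1−α).
The emitted flux is σT⁴ = 3896 W m^-2.
So S = 4×3896/(1−0.23) = 20240 W m^-2.

20200 W m^-2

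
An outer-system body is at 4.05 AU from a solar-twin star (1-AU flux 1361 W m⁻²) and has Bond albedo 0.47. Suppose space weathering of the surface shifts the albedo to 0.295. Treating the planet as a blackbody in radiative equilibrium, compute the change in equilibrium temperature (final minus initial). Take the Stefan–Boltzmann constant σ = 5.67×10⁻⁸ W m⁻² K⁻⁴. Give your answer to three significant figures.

Irradiance scales as 1/d², so S = 1361 W m⁻² × (1/4.05)² = 82.98 W m⁻².
With α = 0.47, T₁ = 118.0 K.
Final:   T₂ = [S(1−0.295)/(4σ)]^(1/4) = 126.7 K.
Change: 126.7 − 118.0 = 8.725 K.

8.72 K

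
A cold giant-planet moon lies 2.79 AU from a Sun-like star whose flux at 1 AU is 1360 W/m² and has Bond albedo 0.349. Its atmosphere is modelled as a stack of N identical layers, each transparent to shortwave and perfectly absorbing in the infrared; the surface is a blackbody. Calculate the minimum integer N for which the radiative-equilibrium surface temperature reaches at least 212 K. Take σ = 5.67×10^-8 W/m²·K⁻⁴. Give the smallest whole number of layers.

4

Flux at the orbit: S = 1360/(2.79)² = 174.7 W/m².
Top-of-atmosphere balance: σT_e⁴ = S(1−α)/4 = 28.43 W/m² → T_e = 149.6 K.
T_s = (N+1)^(1/4)·T_e ≥ 212 K requires N+1 ≥ (T_s/T_e)⁴ = (212/149.6)⁴ = 4.028.
The minimum whole number is N = 4.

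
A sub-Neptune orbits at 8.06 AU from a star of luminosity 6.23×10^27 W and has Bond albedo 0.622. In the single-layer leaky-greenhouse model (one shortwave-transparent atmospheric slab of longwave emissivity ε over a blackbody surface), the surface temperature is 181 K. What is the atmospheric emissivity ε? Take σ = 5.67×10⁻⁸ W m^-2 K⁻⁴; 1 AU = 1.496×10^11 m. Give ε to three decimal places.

d = 8.06 × 1.496×10^11 m = 1.206×10^12 m.
S = L/(4πd²) = 341.0 W m^-2.
Effective temperature: T_e = [S(1−α)/(4σ)]^(1/4) = 154.4 K.
T_s⁴ = T_e⁴·2/(2−ε) → ε = 2 − 2(T_e/T_s)⁴ = 2 − 2·(154.4/181)⁴ = 0.9410.

0.941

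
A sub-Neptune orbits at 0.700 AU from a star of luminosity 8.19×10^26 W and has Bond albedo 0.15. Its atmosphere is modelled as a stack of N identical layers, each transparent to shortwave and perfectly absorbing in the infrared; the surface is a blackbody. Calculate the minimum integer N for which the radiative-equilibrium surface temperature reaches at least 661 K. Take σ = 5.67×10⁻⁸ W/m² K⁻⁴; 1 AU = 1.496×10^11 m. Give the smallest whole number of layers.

Orbital distance: d = 0.700 AU = 1.047×10^11 m.
Flux at the orbit: S = L/(4πd²) = 8.19×10^26/(4π·(1.05×10^11)²) = 5943 W/m².
Top-of-atmosphere balance: σT_e⁴ = S(1−α)/4 = 1263 W/m² → T_e = 386.3 K.
T_s = (N+1)^(1/4)·T_e ≥ 661 K requires N+1 ≥ (T_s/T_e)⁴ = (661/386.3)⁴ = 8.571.
So N ≥ 7.571; the smallest integer is N = 8.

8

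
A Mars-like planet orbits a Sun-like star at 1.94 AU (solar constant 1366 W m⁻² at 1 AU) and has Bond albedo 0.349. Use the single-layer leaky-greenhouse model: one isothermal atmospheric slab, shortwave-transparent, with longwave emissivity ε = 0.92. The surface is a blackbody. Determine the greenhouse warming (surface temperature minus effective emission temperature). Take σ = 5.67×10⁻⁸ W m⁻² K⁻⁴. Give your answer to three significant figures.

By the inverse-square law, S = 1366/1.94² = 363.0 W m⁻².
The planet radiates to space at T_e = [S(1−α)/(4σ)]^(1/4) = 179.7 K.
Surface balance with a leaky layer gives σT_s⁴ = σT_e⁴·2/(2−ε), so T_s = T_e·[2/(2−0.92)]^(1/4) = 209.6 K.
T_s − T_e = 209.6 − 179.7 = 29.92 K.

29.9 K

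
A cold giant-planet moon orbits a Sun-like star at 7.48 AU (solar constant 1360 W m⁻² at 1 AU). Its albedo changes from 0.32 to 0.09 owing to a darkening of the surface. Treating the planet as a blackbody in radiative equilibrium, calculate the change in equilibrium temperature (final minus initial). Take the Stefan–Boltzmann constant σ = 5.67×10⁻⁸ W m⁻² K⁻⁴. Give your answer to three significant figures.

Flux at the orbit: S = 1360/(7.48)² = 24.31 W m⁻².
With α = 0.32, T₁ = 92.40 K.
After:  T₂ = [24.31·0.91/(4σ)]^(1/4) = 99.38 K.
ΔT = T₂ − T₁ = 6.981 K.

6.98 K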